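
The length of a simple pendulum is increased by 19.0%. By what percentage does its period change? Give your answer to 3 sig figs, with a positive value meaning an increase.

9.09%

T ∝ √L, so T'/T = √(1.190) = 1.091.
Percentage change in T = (1.091 − 1) × 100% = 9.09%.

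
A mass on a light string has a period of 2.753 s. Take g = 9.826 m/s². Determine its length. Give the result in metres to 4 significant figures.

1.886 m

From T = 2π√(L/g), L = gT²/(4π²) = 9.826 × 2.7530²/(4π²) = 1.886 m.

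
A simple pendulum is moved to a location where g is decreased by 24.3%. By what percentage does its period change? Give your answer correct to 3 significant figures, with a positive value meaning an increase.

14.9%

T ∝ 1/√g, so T'/T = 1/√(0.7570) = 1.149.
Percentage change in T = (1.149 − 1) × 100% = 14.9%.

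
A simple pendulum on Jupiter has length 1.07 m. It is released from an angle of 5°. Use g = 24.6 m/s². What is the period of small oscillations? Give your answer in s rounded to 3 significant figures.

1.31 s

T = 2π√(L/g) = 2π√(1.07/24.6) = 2π × 0.2086 = 1.31 s.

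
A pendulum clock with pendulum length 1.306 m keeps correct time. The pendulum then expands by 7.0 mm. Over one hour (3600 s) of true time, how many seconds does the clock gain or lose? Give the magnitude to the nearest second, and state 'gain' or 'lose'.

lose 10 s

T ∝ √L, so T'/T = √(1.31300/1.306) = 1.00268.
In 3600 s of true time the clock registers 3600/1.00268 = 3590.4 s, so it loses 10 s.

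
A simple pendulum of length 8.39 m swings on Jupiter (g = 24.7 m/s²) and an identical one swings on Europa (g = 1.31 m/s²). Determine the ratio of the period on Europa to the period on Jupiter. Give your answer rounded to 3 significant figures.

T ∝ 1/√g, so T₂/T₁ = √(g₁/g₂) = √(24.7/1.31) = 4.34.

4.34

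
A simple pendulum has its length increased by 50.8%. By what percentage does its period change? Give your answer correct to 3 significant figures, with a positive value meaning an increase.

22.8%

T ∝ √L, so T'/T = √(1.508) = 1.228.
Percentage change in T = (1.228 − 1) × 100% = 22.8%.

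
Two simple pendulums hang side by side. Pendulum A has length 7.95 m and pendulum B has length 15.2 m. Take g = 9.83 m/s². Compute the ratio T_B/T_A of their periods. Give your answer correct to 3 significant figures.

1.38

T ∝ √L, so T_B/T_A = √(L_B/L_A) = √(15.2/7.95) = 1.38.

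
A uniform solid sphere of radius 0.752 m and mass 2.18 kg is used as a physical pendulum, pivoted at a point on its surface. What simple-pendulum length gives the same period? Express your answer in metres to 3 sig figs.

1.05 m

The equivalent simple-pendulum length is L_eq = I/(md), where I is about the pivot and d = 0.7520 m.
I_cm = (2/5)mR² = 0.4931 kg·m², so I = I_cm + md² = 0.4931 + 1.233 = 1.726 kg·m².
L_eq = 1.726/(2.18 × 0.7520) = 1.05 m.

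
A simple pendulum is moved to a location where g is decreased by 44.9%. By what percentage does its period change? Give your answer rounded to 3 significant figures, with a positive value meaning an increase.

T ∝ 1/√g, so T'/T = 1/√(0.5510) = 1.347.
Percentage change in T = (1.347 − 1) × 100% = 34.7%.

34.7%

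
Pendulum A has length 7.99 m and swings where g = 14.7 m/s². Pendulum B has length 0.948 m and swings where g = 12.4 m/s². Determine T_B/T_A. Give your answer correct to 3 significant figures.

T = 2π√(L/g), so T_B/T_A = √((L_B/g_B)/(L_A/g_A)) = √((0.948/12.4)/(7.99/14.7)) = 0.375.

0.375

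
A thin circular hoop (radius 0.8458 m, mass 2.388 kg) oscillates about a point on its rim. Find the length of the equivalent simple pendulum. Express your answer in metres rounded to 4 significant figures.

1.692 m

The equivalent simple-pendulum length is L_eq = I/(md), where I is about the pivot and d = 0.84580 m.
I_cm = mR² = 1.7083 kg·m², so I = I_cm + md² = 1.7083 + 1.7083 = 3.4166 kg·m².
L_eq = 3.4166/(2.388 × 0.84580) = 1.692 m.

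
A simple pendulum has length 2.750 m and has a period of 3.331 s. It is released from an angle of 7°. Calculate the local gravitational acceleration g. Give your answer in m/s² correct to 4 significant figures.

From T = 2π√(L/g), g = 4π²L/T² = 4π² × 2.750/3.3310² = 9.785 m/s².

9.785 m/s²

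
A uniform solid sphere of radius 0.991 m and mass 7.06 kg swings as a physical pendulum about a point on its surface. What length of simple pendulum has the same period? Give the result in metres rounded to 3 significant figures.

The equivalent simple-pendulum length is L_eq = I/(md), where I is about the pivot and d = 0.9910 m.
I_cm = (2/5)mR² = 2.773 kg·m², so I = I_cm + md² = 2.773 + 6.933 = 9.707 kg·m².
L_eq = 9.707/(7.06 × 0.9910) = 1.39 m.

1.39 m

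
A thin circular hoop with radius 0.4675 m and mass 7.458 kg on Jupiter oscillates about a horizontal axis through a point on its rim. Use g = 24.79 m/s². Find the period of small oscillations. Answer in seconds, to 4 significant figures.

1.220 s

I_cm = mr² = 1.6300 kg·m². The pivot is at distance d = 0.4675 m from the centre of mass.
By the parallel-axis theorem, I = I_cm + md² = 1.6300 + 1.6300 = 3.2600 kg·m².
T = 2π√(I/(mgd)) = 2π√(3.2600/(7.458 × 24.79 × 0.4675)) = 1.220 s.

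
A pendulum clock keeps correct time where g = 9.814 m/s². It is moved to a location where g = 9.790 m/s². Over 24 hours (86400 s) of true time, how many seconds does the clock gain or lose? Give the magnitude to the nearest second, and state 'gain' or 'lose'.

The clock's period scales as T ∝ 1/√g, so T'/T = √(9.814/9.790) = 1.00122.
In 86400 s of true time the clock registers 86400/1.00122 = 86294.3 s, so it loses 106 s.

lose 106 s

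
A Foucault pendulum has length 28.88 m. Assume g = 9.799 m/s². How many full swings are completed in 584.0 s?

54

T = 2π√(L/g) = 2π√(28.88/9.799) = 10.787 s.
Number of complete oscillations = ⌊584.0/10.787⌋ = ⌊54.141⌋ = 54.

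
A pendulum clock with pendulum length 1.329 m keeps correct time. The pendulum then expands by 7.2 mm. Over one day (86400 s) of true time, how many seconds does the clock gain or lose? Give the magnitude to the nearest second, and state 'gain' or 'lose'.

T ∝ √L, so T'/T = √(1.33620/1.329) = 1.00271.
In 86400 s of true time the clock registers 86400/1.00271 = 86166.9 s, so it loses 233 s.

lose 233 s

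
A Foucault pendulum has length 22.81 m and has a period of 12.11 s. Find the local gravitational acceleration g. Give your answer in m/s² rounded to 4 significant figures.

From T = 2π√(L/g), g = 4π²L/T² = 4π² × 22.81/12.110² = 6.140 m/s².

6.140 m/s²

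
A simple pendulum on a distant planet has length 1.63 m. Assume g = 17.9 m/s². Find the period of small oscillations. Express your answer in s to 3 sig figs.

T = 2π√(L/g) = 2π√(1.63/17.9) = 2π × 0.3018 = 1.90 s.

1.90 s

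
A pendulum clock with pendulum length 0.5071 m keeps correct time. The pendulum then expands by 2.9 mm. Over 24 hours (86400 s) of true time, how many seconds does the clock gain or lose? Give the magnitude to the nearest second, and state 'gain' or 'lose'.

T ∝ √L, so T'/T = √(0.51000/0.5071) = 1.00286.
In 86400 s of true time the clock registers 86400/1.00286 = 86154.0 s, so it loses 246 s.

lose 246 s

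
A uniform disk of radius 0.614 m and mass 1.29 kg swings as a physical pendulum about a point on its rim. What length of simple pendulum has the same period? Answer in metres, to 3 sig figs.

0.921 m

The equivalent simple-pendulum length is L_eq = I/(md), where I is about the pivot and d = 0.6140 m.
I_cm = ½mR² = 0.2432 kg·m², so I = I_cm + md² = 0.2432 + 0.4863 = 0.7295 kg·m².
L_eq = 0.7295/(1.29 × 0.6140) = 0.921 m.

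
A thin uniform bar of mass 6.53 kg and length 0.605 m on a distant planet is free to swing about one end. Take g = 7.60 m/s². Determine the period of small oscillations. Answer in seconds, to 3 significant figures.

1.45 s

For a physical pendulum T = 2π√(I/(mgd)), with d = 0.3025 m from pivot to centre of mass.
I_cm = mL²/12 = 6.53 × 0.605²/12 = 0.1992 kg·m²; I = I_cm + md² = 0.1992 + 6.53 × 0.3025² = 0.7967 kg·m².
T = 2π√(0.7967/(6.53 × 7.60 × 0.3025)) = 1.45 s.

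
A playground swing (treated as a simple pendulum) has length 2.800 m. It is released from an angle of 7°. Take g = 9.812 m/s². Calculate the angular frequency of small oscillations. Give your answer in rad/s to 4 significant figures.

ω = √(g/L) = √(9.812/2.800) = 1.872 rad/s.

1.872 rad/s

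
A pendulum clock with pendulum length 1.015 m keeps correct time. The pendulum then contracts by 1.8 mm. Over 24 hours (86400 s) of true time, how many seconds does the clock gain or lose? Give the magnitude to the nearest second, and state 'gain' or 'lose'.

T ∝ √L, so T'/T = √(1.01320/1.015) = 0.999113.
In 86400 s of true time the clock registers 86400/0.999113 = 86476.7 s, so it gains 77 s.

gain 77 s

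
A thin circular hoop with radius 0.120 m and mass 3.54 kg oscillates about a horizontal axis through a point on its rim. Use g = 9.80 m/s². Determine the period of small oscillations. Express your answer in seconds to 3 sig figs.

I_cm = mr² = 0.05098 kg·m². The pivot is at distance d = 0.120 m from the centre of mass.
By the parallel-axis theorem, I = I_cm + md² = 0.05098 + 0.05098 = 0.1020 kg·m².
T = 2π√(I/(mgd)) = 2π√(0.1020/(3.54 × 9.80 × 0.120)) = 0.983 s.

0.983 s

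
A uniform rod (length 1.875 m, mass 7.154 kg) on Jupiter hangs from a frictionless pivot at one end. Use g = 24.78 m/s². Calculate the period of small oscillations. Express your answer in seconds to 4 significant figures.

1.411 s

For a physical pendulum T = 2π√(I/(mgd)), with d = 0.93750 m from pivot to centre of mass.
I_cm = mL²/12 = 7.154 × 1.875²/12 = 2.0959 kg·m²; I = I_cm + md² = 2.0959 + 7.154 × 0.93750² = 8.3836 kg·m².
T = 2π√(8.3836/(7.154 × 24.78 × 0.93750)) = 1.411 s.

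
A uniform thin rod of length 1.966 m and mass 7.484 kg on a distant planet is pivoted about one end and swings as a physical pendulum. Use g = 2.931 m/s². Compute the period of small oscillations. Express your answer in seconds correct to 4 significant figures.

For a physical pendulum T = 2π√(I/(mgd)), with d = 0.98300 m from pivot to centre of mass.
I_cm = mL²/12 = 7.484 × 1.966²/12 = 2.4106 kg·m²; I = I_cm + md² = 2.4106 + 7.484 × 0.98300² = 9.6423 kg·m².
T = 2π√(9.6423/(7.484 × 2.931 × 0.98300)) = 4.202 s.

4.202 s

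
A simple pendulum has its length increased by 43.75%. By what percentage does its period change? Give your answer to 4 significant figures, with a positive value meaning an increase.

T ∝ √L, so T'/T = √(1.4375) = 1.1990.
Percentage change in T = (1.1990 − 1) × 100% = 19.90%.

19.90%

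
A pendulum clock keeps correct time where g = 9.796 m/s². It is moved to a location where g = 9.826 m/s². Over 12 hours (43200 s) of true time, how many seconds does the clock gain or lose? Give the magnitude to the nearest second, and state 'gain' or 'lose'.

gain 66 s

The clock's period scales as T ∝ 1/√g, so T'/T = √(9.796/9.826) = 0.998472.
In 43200 s of true time the clock registers 43200/0.998472 = 43266.1 s, so it gains 66 s.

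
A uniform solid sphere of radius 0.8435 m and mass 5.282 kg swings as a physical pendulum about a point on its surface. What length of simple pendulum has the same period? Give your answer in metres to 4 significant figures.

The equivalent simple-pendulum length is L_eq = I/(md), where I is about the pivot and d = 0.84350 m.
I_cm = (2/5)mR² = 1.5032 kg·m², so I = I_cm + md² = 1.5032 + 3.7581 = 5.2613 kg·m².
L_eq = 5.2613/(5.282 × 0.84350) = 1.181 m.

1.181 m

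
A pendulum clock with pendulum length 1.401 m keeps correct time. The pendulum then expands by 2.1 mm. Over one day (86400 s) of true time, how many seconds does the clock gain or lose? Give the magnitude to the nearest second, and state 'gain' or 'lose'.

T ∝ √L, so T'/T = √(1.40310/1.401) = 1.00075.
In 86400 s of true time the clock registers 86400/1.00075 = 86335.3 s, so it loses 65 s.

lose 65 s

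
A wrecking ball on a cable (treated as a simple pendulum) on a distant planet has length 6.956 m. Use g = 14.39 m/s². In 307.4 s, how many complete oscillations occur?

70

T = 2π√(L/g) = 2π√(6.956/14.39) = 4.3685 s.
Number of complete oscillations = ⌊307.4/4.3685⌋ = ⌊70.368⌋ = 70.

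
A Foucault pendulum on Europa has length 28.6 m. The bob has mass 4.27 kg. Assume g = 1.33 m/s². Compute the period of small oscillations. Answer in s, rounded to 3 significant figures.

T = 2π√(L/g) = 2π√(28.6/1.33) = 2π × 4.637 = 29.1 s.

29.1 s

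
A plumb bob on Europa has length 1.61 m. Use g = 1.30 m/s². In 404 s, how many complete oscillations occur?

57

T = 2π√(L/g) = 2π√(1.61/1.30) = 6.992 s.
Number of complete oscillations = ⌊404/6.992⌋ = ⌊57.78⌋ = 57.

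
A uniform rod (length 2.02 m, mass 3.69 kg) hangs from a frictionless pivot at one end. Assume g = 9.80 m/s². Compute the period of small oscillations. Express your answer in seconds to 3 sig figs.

2.33 s

For a physical pendulum T = 2π√(I/(mgd)), with d = 1.010 m from pivot to centre of mass.
I_cm = mL²/12 = 3.69 × 2.02²/12 = 1.255 kg·m²; I = I_cm + md² = 1.255 + 3.69 × 1.010² = 5.019 kg·m².
T = 2π√(5.019/(3.69 × 9.80 × 1.010)) = 2.33 s.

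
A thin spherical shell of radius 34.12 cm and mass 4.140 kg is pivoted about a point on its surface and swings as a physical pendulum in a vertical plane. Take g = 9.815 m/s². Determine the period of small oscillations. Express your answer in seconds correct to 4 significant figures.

I_cm = (2/3)mr² = 0.32131 kg·m². The pivot is at distance d = 0.3412 m from the centre of mass.
By the parallel-axis theorem, I = I_cm + md² = 0.32131 + 0.48197 = 0.80328 kg·m².
T = 2π√(I/(mgd)) = 2π√(0.80328/(4.140 × 9.815 × 0.3412)) = 1.512 s.

1.512 s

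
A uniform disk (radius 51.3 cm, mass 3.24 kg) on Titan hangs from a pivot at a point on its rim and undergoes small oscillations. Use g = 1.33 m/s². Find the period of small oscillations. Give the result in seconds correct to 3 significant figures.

I_cm = ½mr² = 0.4263 kg·m². The pivot is at distance d = 0.513 m from the centre of mass.
By the parallel-axis theorem, I = I_cm + md² = 0.4263 + 0.8527 = 1.279 kg·m².
T = 2π√(I/(mgd)) = 2π√(1.279/(3.24 × 1.33 × 0.513)) = 4.78 s.

4.78 s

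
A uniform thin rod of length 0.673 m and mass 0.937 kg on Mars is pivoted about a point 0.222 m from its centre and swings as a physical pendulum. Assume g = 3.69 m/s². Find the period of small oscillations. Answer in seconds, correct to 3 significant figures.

For a physical pendulum T = 2π√(I/(mgd)), with d = 0.2220 m from pivot to centre of mass.
I_cm = mL²/12 = 0.937 × 0.673²/12 = 0.03537 kg·m²; I = I_cm + md² = 0.03537 + 0.937 × 0.2220² = 0.08155 kg·m².
T = 2π√(0.08155/(0.937 × 3.69 × 0.2220)) = 2.05 s.

2.05 s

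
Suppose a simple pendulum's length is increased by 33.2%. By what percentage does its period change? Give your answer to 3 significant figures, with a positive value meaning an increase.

T ∝ √L, so T'/T = √(1.332) = 1.154.
Percentage change in T = (1.154 − 1) × 100% = 15.4%.

15.4%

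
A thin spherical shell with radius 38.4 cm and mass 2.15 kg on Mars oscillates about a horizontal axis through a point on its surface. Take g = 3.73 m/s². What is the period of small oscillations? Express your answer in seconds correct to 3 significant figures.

2.60 s

I_cm = (2/3)mr² = 0.2114 kg·m². The pivot is at distance d = 0.384 m from the centre of mass.
By the parallel-axis theorem, I = I_cm + md² = 0.2114 + 0.3170 = 0.5284 kg·m².
T = 2π√(I/(mgd)) = 2π√(0.5284/(2.15 × 3.73 × 0.384)) = 2.60 s.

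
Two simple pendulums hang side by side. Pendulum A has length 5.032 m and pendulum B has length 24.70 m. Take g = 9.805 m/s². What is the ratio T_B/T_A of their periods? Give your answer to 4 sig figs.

2.216

T ∝ √L, so T_B/T_A = √(L_B/L_A) = √(24.70/5.032) = 2.216.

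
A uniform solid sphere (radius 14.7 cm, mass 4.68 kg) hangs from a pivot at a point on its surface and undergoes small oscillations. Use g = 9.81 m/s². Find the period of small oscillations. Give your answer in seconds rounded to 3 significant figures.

0.910 s

I_cm = (2/5)mr² = 0.04045 kg·m². The pivot is at distance d = 0.147 m from the centre of mass.
By the parallel-axis theorem, I = I_cm + md² = 0.04045 + 0.1011 = 0.1416 kg·m².
T = 2π√(I/(mgd)) = 2π√(0.1416/(4.68 × 9.81 × 0.147)) = 0.910 s.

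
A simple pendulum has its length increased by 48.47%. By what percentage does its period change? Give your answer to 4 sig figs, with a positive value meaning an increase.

T ∝ √L, so T'/T = √(1.4847) = 1.2185.
Percentage change in T = (1.2185 − 1) × 100% = 21.85%.

21.85%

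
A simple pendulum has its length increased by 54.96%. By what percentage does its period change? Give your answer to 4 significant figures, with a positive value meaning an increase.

24.48%

T ∝ √L, so T'/T = √(1.5496) = 1.2448.
Percentage change in T = (1.2448 − 1) × 100% = 24.48%.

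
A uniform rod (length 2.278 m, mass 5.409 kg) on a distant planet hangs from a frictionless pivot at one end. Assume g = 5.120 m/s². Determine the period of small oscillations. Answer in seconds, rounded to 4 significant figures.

For a physical pendulum T = 2π√(I/(mgd)), with d = 1.1390 m from pivot to centre of mass.
I_cm = mL²/12 = 5.409 × 2.278²/12 = 2.3391 kg·m²; I = I_cm + md² = 2.3391 + 5.409 × 1.1390² = 9.3563 kg·m².
T = 2π√(9.3563/(5.409 × 5.120 × 1.1390)) = 3.422 s.

3.422 s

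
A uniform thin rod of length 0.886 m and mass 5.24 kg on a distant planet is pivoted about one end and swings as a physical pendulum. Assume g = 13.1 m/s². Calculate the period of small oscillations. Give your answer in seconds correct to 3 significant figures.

For a physical pendulum T = 2π√(I/(mgd)), with d = 0.4430 m from pivot to centre of mass.
I_cm = mL²/12 = 5.24 × 0.886²/12 = 0.3428 kg·m²; I = I_cm + md² = 0.3428 + 5.24 × 0.4430² = 1.371 kg·m².
T = 2π√(1.371/(5.24 × 13.1 × 0.4430)) = 1.33 s.

1.33 s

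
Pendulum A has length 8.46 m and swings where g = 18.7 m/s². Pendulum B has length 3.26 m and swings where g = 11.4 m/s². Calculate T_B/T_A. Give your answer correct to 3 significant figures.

T = 2π√(L/g), so T_B/T_A = √((L_B/g_B)/(L_A/g_A)) = √((3.26/11.4)/(8.46/18.7)) = 0.795.

0.795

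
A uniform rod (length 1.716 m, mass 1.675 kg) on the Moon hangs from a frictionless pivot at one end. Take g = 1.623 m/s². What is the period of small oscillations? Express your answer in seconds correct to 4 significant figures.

5.275 s

For a physical pendulum T = 2π√(I/(mgd)), with d = 0.85800 m from pivot to centre of mass.
I_cm = mL²/12 = 1.675 × 1.716²/12 = 0.41102 kg·m²; I = I_cm + md² = 0.41102 + 1.675 × 0.85800² = 1.6441 kg·m².
T = 2π√(1.6441/(1.675 × 1.623 × 0.85800)) = 5.275 s.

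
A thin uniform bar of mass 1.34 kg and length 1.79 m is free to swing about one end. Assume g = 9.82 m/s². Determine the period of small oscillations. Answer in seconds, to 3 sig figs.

For a physical pendulum T = 2π√(I/(mgd)), with d = 0.8950 m from pivot to centre of mass.
I_cm = mL²/12 = 1.34 × 1.79²/12 = 0.3578 kg·m²; I = I_cm + md² = 0.3578 + 1.34 × 0.8950² = 1.431 kg·m².
T = 2π√(1.431/(1.34 × 9.82 × 0.8950)) = 2.19 s.

2.19 s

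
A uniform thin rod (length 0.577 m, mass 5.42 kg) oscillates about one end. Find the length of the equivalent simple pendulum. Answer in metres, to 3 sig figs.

The equivalent simple-pendulum length is L_eq = I/(md), where I is about the pivot and d = 0.2885 m.
I_cm = (1/12)mL² = 0.1504 kg·m², so I = I_cm + md² = 0.1504 + 0.4511 = 0.6015 kg·m².
L_eq = 0.6015/(5.42 × 0.2885) = 0.385 m.

0.385 m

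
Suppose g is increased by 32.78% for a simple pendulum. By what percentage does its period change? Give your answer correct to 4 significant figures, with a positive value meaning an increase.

T ∝ 1/√g, so T'/T = 1/√(1.3278) = 0.86783.
Percentage change in T = (0.86783 − 1) × 100% = -13.22%.

-13.22%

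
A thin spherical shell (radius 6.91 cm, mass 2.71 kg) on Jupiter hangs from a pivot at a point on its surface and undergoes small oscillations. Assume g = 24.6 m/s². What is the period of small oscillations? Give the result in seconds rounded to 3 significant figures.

0.430 s

I_cm = (2/3)mr² = 0.008626 kg·m². The pivot is at distance d = 0.0691 m from the centre of mass.
By the parallel-axis theorem, I = I_cm + md² = 0.008626 + 0.01294 = 0.02157 kg·m².
T = 2π√(I/(mgd)) = 2π√(0.02157/(2.71 × 24.6 × 0.0691)) = 0.430 s.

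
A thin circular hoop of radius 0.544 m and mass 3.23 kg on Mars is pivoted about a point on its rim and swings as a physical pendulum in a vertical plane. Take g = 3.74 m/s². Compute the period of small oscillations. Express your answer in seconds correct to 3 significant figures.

I_cm = mr² = 0.9559 kg·m². The pivot is at distance d = 0.544 m from the centre of mass.
By the parallel-axis theorem, I = I_cm + md² = 0.9559 + 0.9559 = 1.912 kg·m².
T = 2π√(I/(mgd)) = 2π√(1.912/(3.23 × 3.74 × 0.544)) = 3.39 s.

3.39 s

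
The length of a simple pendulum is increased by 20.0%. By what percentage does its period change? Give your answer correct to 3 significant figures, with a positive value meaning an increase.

9.54%

T ∝ √L, so T'/T = √(1.200) = 1.095.
Percentage change in T = (1.095 − 1) × 100% = 9.54%.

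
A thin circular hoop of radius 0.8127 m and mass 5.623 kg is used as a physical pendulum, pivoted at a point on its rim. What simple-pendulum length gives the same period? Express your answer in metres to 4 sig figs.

1.625 m

The equivalent simple-pendulum length is L_eq = I/(md), where I is about the pivot and d = 0.81270 m.
I_cm = mR² = 3.7139 kg·m², so I = I_cm + md² = 3.7139 + 3.7139 = 7.4278 kg·m².
L_eq = 7.4278/(5.623 × 0.81270) = 1.625 m.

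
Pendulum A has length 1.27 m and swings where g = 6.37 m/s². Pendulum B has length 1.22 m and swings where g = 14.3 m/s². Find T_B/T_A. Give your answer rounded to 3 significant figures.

T = 2π√(L/g), so T_B/T_A = √((L_B/g_B)/(L_A/g_A)) = √((1.22/14.3)/(1.27/6.37)) = 0.654.

0.654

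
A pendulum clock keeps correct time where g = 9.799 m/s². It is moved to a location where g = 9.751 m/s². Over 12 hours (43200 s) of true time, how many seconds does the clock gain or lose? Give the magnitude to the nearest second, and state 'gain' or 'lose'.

The clock's period scales as T ∝ 1/√g, so T'/T = √(9.799/9.751) = 1.00246.
In 43200 s of true time the clock registers 43200/1.00246 = 43094.1 s, so it loses 106 s.

lose 106 s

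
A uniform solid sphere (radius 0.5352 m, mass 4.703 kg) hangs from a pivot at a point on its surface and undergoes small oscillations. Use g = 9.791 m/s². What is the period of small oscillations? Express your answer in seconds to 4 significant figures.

1.738 s

I_cm = (2/5)mr² = 0.53885 kg·m². The pivot is at distance d = 0.5352 m from the centre of mass.
By the parallel-axis theorem, I = I_cm + md² = 0.53885 + 1.3471 = 1.8860 kg·m².
T = 2π√(I/(mgd)) = 2π√(1.8860/(4.703 × 9.791 × 0.5352)) = 1.738 s.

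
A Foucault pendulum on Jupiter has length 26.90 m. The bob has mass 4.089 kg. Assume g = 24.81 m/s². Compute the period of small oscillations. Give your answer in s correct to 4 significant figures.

6.542 s

T = 2π√(L/g) = 2π√(26.90/24.81) = 2π × 1.0413 = 6.542 s.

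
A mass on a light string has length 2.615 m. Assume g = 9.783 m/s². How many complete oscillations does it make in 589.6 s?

181

T = 2π√(L/g) = 2π√(2.615/9.783) = 3.2485 s.
Number of complete oscillations = ⌊589.6/3.2485⌋ = ⌊181.50⌋ = 181.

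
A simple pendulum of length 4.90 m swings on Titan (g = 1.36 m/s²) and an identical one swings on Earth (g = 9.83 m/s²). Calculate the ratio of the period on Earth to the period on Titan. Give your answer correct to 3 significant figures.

T ∝ 1/√g, so T₂/T₁ = √(g₁/g₂) = √(1.36/9.83) = 0.372.

0.372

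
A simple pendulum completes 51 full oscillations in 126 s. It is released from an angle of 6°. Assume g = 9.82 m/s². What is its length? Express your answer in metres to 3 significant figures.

T = 126/51 = 2.471 s.
From T = 2π√(L/g), L = gT²/(4π²) = 9.82 × 2.471²/(4π²) = 1.52 m.

1.52 m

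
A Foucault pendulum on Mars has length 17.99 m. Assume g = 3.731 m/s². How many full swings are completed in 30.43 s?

2

T = 2π√(L/g) = 2π√(17.99/3.731) = 13.797 s.
Number of complete oscillations = ⌊30.43/13.797⌋ = ⌊2.2056⌋ = 2.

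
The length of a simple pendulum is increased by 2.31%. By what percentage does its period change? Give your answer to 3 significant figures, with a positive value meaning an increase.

T ∝ √L, so T'/T = √(1.023) = 1.011.
Percentage change in T = (1.011 − 1) × 100% = 1.15%.

1.15%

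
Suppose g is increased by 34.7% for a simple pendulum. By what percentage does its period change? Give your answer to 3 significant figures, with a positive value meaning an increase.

T ∝ 1/√g, so T'/T = 1/√(1.347) = 0.8616.
Percentage change in T = (0.8616 − 1) × 100% = -13.8%.

-13.8%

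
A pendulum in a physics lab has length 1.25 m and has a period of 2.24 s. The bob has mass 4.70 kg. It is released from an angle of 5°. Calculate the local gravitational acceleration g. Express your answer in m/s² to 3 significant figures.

9.83 m/s²

From T = 2π√(L/g), g = 4π²L/T² = 4π² × 1.25/2.240² = 9.83 m/s².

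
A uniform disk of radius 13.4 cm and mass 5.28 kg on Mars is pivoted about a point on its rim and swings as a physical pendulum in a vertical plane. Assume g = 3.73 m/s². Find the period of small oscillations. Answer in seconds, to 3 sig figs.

I_cm = ½mr² = 0.04740 kg·m². The pivot is at distance d = 0.134 m from the centre of mass.
By the parallel-axis theorem, I = I_cm + md² = 0.04740 + 0.09481 = 0.1422 kg·m².
T = 2π√(I/(mgd)) = 2π√(0.1422/(5.28 × 3.73 × 0.134)) = 1.46 s.

1.46 s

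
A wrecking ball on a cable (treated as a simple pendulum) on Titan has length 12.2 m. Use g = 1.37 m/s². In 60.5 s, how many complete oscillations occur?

3

T = 2π√(L/g) = 2π√(12.2/1.37) = 18.75 s.
Number of complete oscillations = ⌊60.5/18.75⌋ = ⌊3.227⌋ = 3.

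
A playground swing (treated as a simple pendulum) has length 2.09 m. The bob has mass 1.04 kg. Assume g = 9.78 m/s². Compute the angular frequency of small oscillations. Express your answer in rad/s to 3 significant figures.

2.16 rad/s

ω = √(g/L) = √(9.78/2.09) = 2.16 rad/s.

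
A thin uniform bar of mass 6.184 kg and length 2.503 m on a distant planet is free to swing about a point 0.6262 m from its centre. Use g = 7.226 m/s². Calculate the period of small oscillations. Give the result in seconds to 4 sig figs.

For a physical pendulum T = 2π√(I/(mgd)), with d = 0.62620 m from pivot to centre of mass.
I_cm = mL²/12 = 6.184 × 2.503²/12 = 3.2286 kg·m²; I = I_cm + md² = 3.2286 + 6.184 × 0.62620² = 5.6535 kg·m².
T = 2π√(5.6535/(6.184 × 7.226 × 0.62620)) = 2.824 s.

2.824 s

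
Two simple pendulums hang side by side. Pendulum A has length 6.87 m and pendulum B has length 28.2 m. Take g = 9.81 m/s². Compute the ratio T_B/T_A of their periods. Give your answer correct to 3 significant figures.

T ∝ √L, so T_B/T_A = √(L_B/L_A) = √(28.2/6.87) = 2.03.

2.03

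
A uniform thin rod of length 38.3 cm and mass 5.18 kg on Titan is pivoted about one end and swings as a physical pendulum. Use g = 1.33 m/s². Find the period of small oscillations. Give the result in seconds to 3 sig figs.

For a physical pendulum T = 2π√(I/(mgd)), with d = 0.1915 m from pivot to centre of mass.
I_cm = mL²/12 = 5.18 × 0.383²/12 = 0.06332 kg·m²; I = I_cm + md² = 0.06332 + 5.18 × 0.1915² = 0.2533 kg·m².
T = 2π√(0.2533/(5.18 × 1.33 × 0.1915)) = 2.75 s.

2.75 s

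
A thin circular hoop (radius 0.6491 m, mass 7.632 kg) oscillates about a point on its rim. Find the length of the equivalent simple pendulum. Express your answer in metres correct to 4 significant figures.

1.298 m

The equivalent simple-pendulum length is L_eq = I/(md), where I is about the pivot and d = 0.64910 m.
I_cm = mR² = 3.2156 kg·m², so I = I_cm + md² = 3.2156 + 3.2156 = 6.4312 kg·m².
L_eq = 6.4312/(7.632 × 0.64910) = 1.298 m.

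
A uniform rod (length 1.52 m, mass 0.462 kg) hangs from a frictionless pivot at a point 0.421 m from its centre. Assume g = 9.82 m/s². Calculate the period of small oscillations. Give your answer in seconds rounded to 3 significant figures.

For a physical pendulum T = 2π√(I/(mgd)), with d = 0.4210 m from pivot to centre of mass.
I_cm = mL²/12 = 0.462 × 1.52²/12 = 0.08895 kg·m²; I = I_cm + md² = 0.08895 + 0.462 × 0.4210² = 0.1708 kg·m².
T = 2π√(0.1708/(0.462 × 9.82 × 0.4210)) = 1.88 s.

1.88 s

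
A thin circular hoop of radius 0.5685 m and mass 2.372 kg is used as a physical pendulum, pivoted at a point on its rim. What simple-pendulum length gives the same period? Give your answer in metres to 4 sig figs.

1.137 m

The equivalent simple-pendulum length is L_eq = I/(md), where I is about the pivot and d = 0.56850 m.
I_cm = mR² = 0.76661 kg·m², so I = I_cm + md² = 0.76661 + 0.76661 = 1.5332 kg·m².
L_eq = 1.5332/(2.372 × 0.56850) = 1.137 m.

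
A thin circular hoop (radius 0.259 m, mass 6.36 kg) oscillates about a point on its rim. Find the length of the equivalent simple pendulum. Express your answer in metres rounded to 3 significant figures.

The equivalent simple-pendulum length is L_eq = I/(md), where I is about the pivot and d = 0.2590 m.
I_cm = mR² = 0.4266 kg·m², so I = I_cm + md² = 0.4266 + 0.4266 = 0.8533 kg·m².
L_eq = 0.8533/(6.36 × 0.2590) = 0.518 m.

0.518 m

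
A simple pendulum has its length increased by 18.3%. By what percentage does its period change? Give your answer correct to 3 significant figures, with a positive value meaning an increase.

T ∝ √L, so T'/T = √(1.183) = 1.088.
Percentage change in T = (1.088 − 1) × 100% = 8.77%.

8.77%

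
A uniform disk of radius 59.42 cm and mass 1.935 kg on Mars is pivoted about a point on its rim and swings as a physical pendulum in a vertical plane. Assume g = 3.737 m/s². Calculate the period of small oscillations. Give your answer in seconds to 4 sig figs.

I_cm = ½mr² = 0.34160 kg·m². The pivot is at distance d = 0.5942 m from the centre of mass.
By the parallel-axis theorem, I = I_cm + md² = 0.34160 + 0.68320 = 1.0248 kg·m².
T = 2π√(I/(mgd)) = 2π√(1.0248/(1.935 × 3.737 × 0.5942)) = 3.069 s.

3.069 s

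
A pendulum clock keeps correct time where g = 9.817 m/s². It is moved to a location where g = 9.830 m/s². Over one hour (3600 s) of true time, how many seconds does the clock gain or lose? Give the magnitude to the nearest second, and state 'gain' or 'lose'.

gain 2 s

The clock's period scales as T ∝ 1/√g, so T'/T = √(9.817/9.830) = 0.999339.
In 3600 s of true time the clock registers 3600/0.999339 = 3602.4 s, so it gains 2 s.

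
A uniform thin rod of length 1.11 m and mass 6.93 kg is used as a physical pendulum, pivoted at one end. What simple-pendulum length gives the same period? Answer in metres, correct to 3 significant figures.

The equivalent simple-pendulum length is L_eq = I/(md), where I is about the pivot and d = 0.5550 m.
I_cm = (1/12)mL² = 0.7115 kg·m², so I = I_cm + md² = 0.7115 + 2.135 = 2.846 kg·m².
L_eq = 2.846/(6.93 × 0.5550) = 0.740 m.

0.740 m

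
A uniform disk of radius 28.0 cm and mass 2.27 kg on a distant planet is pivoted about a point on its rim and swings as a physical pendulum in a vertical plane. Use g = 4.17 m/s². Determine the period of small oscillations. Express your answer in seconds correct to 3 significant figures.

I_cm = ½mr² = 0.08898 kg·m². The pivot is at distance d = 0.280 m from the centre of mass.
By the parallel-axis theorem, I = I_cm + md² = 0.08898 + 0.1780 = 0.2670 kg·m².
T = 2π√(I/(mgd)) = 2π√(0.2670/(2.27 × 4.17 × 0.280)) = 1.99 s.

1.99 s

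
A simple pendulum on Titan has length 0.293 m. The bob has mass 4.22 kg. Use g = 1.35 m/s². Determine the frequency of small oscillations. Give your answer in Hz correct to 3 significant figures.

T = 2π√(L/g) = 2π√(0.293/1.35) = 2.927 s, so f = 1/T = 0.342 Hz.

0.342 Hz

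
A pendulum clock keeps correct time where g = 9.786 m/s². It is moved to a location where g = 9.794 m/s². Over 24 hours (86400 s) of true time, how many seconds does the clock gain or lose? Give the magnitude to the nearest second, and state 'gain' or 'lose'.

gain 35 s

The clock's period scales as T ∝ 1/√g, so T'/T = √(9.786/9.794) = 0.999592.
In 86400 s of true time the clock registers 86400/0.999592 = 86435.3 s, so it gains 35 s.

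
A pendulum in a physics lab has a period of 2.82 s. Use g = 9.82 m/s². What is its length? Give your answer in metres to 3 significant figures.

1.98 m

From T = 2π√(L/g), L = gT²/(4π²) = 9.82 × 2.820²/(4π²) = 1.98 m.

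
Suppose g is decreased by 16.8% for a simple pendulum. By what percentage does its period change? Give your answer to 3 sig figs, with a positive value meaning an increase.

T ∝ 1/√g, so T'/T = 1/√(0.8320) = 1.096.
Percentage change in T = (1.096 − 1) × 100% = 9.63%.

9.63%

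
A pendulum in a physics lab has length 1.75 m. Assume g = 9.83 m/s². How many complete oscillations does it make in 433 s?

T = 2π√(L/g) = 2π√(1.75/9.83) = 2.651 s.
Number of complete oscillations = ⌊433/2.651⌋ = ⌊163.3⌋ = 163.

163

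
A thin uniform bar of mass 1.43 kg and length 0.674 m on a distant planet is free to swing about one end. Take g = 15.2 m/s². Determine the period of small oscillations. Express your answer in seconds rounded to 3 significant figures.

For a physical pendulum T = 2π√(I/(mgd)), with d = 0.3370 m from pivot to centre of mass.
I_cm = mL²/12 = 1.43 × 0.674²/12 = 0.05413 kg·m²; I = I_cm + md² = 0.05413 + 1.43 × 0.3370² = 0.2165 kg·m².
T = 2π√(0.2165/(1.43 × 15.2 × 0.3370)) = 1.08 s.

1.08 s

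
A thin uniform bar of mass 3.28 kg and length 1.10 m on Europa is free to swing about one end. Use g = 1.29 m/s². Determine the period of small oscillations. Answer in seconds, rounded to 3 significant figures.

4.74 s

For a physical pendulum T = 2π√(I/(mgd)), with d = 0.5500 m from pivot to centre of mass.
I_cm = mL²/12 = 3.28 × 1.10²/12 = 0.3307 kg·m²; I = I_cm + md² = 0.3307 + 3.28 × 0.5500² = 1.323 kg·m².
T = 2π√(1.323/(3.28 × 1.29 × 0.5500)) = 4.74 s.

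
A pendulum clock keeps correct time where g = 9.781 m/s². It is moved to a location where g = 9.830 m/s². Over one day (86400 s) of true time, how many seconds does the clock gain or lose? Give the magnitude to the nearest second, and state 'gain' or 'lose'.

gain 216 s

The clock's period scales as T ∝ 1/√g, so T'/T = √(9.781/9.830) = 0.997505.
In 86400 s of true time the clock registers 86400/0.997505 = 86616.1 s, so it gains 216 s.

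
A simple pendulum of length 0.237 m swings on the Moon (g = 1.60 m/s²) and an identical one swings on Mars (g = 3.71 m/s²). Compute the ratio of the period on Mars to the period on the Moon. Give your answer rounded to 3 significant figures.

0.657

T ∝ 1/√g, so T₂/T₁ = √(g₁/g₂) = √(1.60/3.71) = 0.657.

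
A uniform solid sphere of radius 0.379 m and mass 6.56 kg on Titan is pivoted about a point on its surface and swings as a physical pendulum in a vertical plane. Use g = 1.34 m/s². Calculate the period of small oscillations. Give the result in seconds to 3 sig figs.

3.95 s

I_cm = (2/5)mr² = 0.3769 kg·m². The pivot is at distance d = 0.379 m from the centre of mass.
By the parallel-axis theorem, I = I_cm + md² = 0.3769 + 0.9423 = 1.319 kg·m².
T = 2π√(I/(mgd)) = 2π√(1.319/(6.56 × 1.34 × 0.379)) = 3.95 s.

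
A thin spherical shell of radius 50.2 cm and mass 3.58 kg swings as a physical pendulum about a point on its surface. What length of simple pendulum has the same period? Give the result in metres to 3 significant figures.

The equivalent simple-pendulum length is L_eq = I/(md), where I is about the pivot and d = 0.5020 m.
I_cm = (2/3)mR² = 0.6014 kg·m², so I = I_cm + md² = 0.6014 + 0.9022 = 1.504 kg·m².
L_eq = 1.504/(3.58 × 0.5020) = 0.837 m.

0.837 m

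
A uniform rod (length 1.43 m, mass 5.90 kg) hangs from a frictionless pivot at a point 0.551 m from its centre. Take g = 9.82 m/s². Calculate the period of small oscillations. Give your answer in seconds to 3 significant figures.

For a physical pendulum T = 2π√(I/(mgd)), with d = 0.5510 m from pivot to centre of mass.
I_cm = mL²/12 = 5.90 × 1.43²/12 = 1.005 kg·m²; I = I_cm + md² = 1.005 + 5.90 × 0.5510² = 2.797 kg·m².
T = 2π√(2.797/(5.90 × 9.82 × 0.5510)) = 1.86 s.

1.86 s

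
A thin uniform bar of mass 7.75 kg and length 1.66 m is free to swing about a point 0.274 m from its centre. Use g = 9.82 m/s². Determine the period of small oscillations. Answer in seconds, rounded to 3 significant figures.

For a physical pendulum T = 2π√(I/(mgd)), with d = 0.2740 m from pivot to centre of mass.
I_cm = mL²/12 = 7.75 × 1.66²/12 = 1.780 kg·m²; I = I_cm + md² = 1.780 + 7.75 × 0.2740² = 2.361 kg·m².
T = 2π√(2.361/(7.75 × 9.82 × 0.2740)) = 2.11 s.

2.11 s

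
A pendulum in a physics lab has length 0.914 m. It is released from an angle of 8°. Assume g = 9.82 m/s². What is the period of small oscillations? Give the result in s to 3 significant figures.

T = 2π√(L/g) = 2π√(0.914/9.82) = 2π × 0.3051 = 1.92 s.

1.92 s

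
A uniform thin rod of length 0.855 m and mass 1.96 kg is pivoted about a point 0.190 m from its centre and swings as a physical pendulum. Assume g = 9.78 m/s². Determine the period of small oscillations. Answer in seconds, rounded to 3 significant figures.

1.44 s

For a physical pendulum T = 2π√(I/(mgd)), with d = 0.1900 m from pivot to centre of mass.
I_cm = mL²/12 = 1.96 × 0.855²/12 = 0.1194 kg·m²; I = I_cm + md² = 0.1194 + 1.96 × 0.1900² = 0.1902 kg·m².
T = 2π√(0.1902/(1.96 × 9.78 × 0.1900)) = 1.44 s.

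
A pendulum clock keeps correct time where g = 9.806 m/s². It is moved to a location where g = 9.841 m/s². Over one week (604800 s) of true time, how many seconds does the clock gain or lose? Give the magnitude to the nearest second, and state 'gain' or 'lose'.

gain 1078 s

The clock's period scales as T ∝ 1/√g, so T'/T = √(9.806/9.841) = 0.998220.
In 604800 s of true time the clock registers 604800/0.998220 = 605878.4 s, so it gains 1078 s.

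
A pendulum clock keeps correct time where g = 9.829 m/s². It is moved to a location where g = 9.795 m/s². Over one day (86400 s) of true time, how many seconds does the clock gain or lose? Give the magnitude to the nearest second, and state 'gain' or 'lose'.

The clock's period scales as T ∝ 1/√g, so T'/T = √(9.829/9.795) = 1.00173.
In 86400 s of true time the clock registers 86400/1.00173 = 86250.4 s, so it loses 150 s.

lose 150 s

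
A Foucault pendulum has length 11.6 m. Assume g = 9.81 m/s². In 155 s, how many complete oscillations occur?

22

T = 2π√(L/g) = 2π√(11.6/9.81) = 6.832 s.
Number of complete oscillations = ⌊155/6.832⌋ = ⌊22.69⌋ = 22.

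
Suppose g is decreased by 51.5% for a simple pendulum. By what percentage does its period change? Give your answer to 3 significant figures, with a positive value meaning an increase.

T ∝ 1/√g, so T'/T = 1/√(0.4850) = 1.436.
Percentage change in T = (1.436 − 1) × 100% = 43.6%.

43.6%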